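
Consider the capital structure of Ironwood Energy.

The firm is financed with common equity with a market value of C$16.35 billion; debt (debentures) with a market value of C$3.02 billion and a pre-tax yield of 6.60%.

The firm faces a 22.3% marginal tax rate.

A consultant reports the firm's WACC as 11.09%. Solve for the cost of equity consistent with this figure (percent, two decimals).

Total capital V = 16.35 + 3.02 = 19.37.
Equity weight = 16.35/19.37 = 0.8441.
Debentures weight = 3.02/19.37 = 0.1559.
Debt contribution = 0.1559 × 6.6% × (1 − 22.3%) = 0.7995%.
Required equity contribution = 11.09% − 0.7995% = 10.2905%.
Re = 10.2905% / 0.8441 = 12.1912%.

12.19%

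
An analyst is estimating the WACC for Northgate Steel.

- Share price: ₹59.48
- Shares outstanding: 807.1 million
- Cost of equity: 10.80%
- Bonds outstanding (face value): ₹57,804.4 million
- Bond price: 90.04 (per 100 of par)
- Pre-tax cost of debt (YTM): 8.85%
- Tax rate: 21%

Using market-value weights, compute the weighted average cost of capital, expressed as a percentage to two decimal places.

8.82%

Market value of equity E = 59.48 × 807.1m = 48006.308m. Market value of debt D = 57804.4m × 90.04/100 = 52047.08176m.
Total capital V = 48006.308 + 52047.08176 = 100053.38976.
Equity: weight = 48006.308/100053.38976 = 0.4798; cost = 10.8%.
Bonds outstanding: weight = 52047.08176/100053.38976 = 0.5202; after-tax cost = 8.85% × (1 − 21%) = 6.9915%.
WACC = 0.4798 × 10.8000% + 0.5202 × 6.9915% = 8.8188%.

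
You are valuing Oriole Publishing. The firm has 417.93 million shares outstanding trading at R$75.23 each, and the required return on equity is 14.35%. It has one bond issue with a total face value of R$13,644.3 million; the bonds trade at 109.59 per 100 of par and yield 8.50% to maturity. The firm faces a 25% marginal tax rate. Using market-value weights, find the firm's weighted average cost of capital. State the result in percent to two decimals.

Market value of equity E = 75.23 × 417.93m = 31440.8739m. Market value of debt D = 13644.3m × 109.59/100 = 14952.78837m.
Total capital V = 31440.8739 + 14952.78837 = 46393.66227.
Equity: weight = 31440.8739/46393.66227 = 0.6777; cost = 14.35%.
Bonds outstanding: weight = 14952.78837/46393.66227 = 0.3223; after-tax cost = 8.5% × (1 − 25%) = 6.3750%.
WACC = 0.6777 × 14.3500% + 0.3223 × 6.3750% = 11.7796%.

11.78%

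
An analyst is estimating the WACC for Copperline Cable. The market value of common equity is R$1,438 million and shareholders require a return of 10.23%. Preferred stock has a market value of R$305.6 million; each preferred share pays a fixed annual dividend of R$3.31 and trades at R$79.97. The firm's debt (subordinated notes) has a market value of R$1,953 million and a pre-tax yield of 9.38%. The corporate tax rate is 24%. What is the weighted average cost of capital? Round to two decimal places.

8.09%

Cost of preferred: Rp = 3.31 / 79.97 = 4.1391%.
Total capital V = 1438 + 305.6 + 1953 = 3696.6.
Equity: weight = 1438/3696.6 = 0.3890; cost = 10.23%.
Preferred: weight = 305.6/3696.6 = 0.0827; cost = 4.1391%.
Subordinated notes: weight = 1953/3696.6 = 0.5283; after-tax cost = 9.38% × (1 − 24%) = 7.1288%.
WACC = 0.3890 × 10.2300% + 0.0827 × 4.1391% + 0.5283 × 7.1288% = 8.0880%.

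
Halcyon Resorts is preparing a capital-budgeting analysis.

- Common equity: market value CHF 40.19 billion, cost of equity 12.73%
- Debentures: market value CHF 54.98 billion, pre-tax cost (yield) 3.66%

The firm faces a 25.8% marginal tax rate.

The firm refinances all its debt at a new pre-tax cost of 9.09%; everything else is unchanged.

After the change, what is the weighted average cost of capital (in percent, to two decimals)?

After the change:
Total capital V = 40.19 + 54.98 = 95.17.
Equity: weight = 40.19/95.17 = 0.4223; cost = 12.73%.
Debentures: weight = 54.98/95.17 = 0.5777; after-tax cost = 9.09% × (1 − 25.8%) = 6.7448%.
WACC = 0.4223 × 12.7300% + 0.5777 × 6.7448% = 9.2723%.

9.27%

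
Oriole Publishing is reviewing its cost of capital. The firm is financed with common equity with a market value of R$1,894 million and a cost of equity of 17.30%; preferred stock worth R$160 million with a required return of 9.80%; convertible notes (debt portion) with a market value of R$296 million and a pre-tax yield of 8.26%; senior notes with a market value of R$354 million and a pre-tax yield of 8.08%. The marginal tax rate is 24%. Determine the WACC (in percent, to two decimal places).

14.19%

Total capital V = 1894 + 160 + 296 + 354 = 2704.
Equity: weight = 1894/2704 = 0.7004; cost = 17.3%.
Preferred: weight = 160/2704 = 0.0592; cost = 9.8%.
Convertible notes (debt portion): weight = 296/2704 = 0.1095; after-tax cost = 8.26% × (1 − 24%) = 6.2776%.
Senior notes: weight = 354/2704 = 0.1309; after-tax cost = 8.08% × (1 − 24%) = 6.1408%.
WACC = 0.7004 × 17.3000% + 0.0592 × 9.8000% + 0.1095 × 6.2776% + 0.1309 × 6.1408% = 14.1887%.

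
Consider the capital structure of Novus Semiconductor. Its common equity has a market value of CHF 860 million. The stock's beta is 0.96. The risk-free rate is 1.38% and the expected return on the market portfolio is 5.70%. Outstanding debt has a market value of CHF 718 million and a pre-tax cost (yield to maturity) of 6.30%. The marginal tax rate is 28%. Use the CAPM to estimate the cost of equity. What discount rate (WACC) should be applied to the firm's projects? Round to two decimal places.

5.08%

Market risk premium = 5.7% − 1.38% = 4.32%.
Cost of equity via CAPM: Re = 1.38% + 0.96 × 4.32% = 5.5272%.
Total capital V = 860 + 718 = 1578.
Equity: weight = 860/1578 = 0.5450; cost = 5.5272%.
Debt: weight = 718/1578 = 0.4550; after-tax cost = 6.3% × (1 − 28%) = 4.5360%.
WACC = 0.5450 × 5.5272% + 0.4550 × 4.5360% = 5.0762%.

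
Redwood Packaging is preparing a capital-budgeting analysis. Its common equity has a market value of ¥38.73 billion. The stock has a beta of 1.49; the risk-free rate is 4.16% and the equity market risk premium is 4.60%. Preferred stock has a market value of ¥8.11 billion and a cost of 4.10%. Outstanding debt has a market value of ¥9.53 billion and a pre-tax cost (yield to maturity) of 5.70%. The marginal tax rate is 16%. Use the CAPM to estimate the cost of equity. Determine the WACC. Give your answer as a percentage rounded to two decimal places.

8.97%

Cost of equity via CAPM: Re = 4.16% + 1.49 × 4.6% = 11.0140%.
Total capital V = 38.73 + 8.11 + 9.53 = 56.37.
Equity: weight = 38.73/56.37 = 0.6871; cost = 11.014%.
Preferred: weight = 8.11/56.37 = 0.1439; cost = 4.1%.
Debt: weight = 9.53/56.37 = 0.1691; after-tax cost = 5.7% × (1 − 16%) = 4.7880%.
WACC = 0.6871 × 11.0140% + 0.1439 × 4.1000% + 0.1691 × 4.7880% = 8.9667%.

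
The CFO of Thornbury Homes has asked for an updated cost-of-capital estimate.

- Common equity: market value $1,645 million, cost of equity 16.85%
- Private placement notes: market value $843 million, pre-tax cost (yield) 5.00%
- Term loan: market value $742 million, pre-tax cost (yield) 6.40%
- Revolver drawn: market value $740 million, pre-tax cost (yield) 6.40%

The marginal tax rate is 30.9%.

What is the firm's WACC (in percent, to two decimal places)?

Total capital V = 1645 + 843 + 742 + 740 = 3970.
Equity: weight = 1645/3970 = 0.4144; cost = 16.85%.
Private placement notes: weight = 843/3970 = 0.2123; after-tax cost = 5% × (1 − 30.9%) = 3.4550%.
Term loan: weight = 742/3970 = 0.1869; after-tax cost = 6.4% × (1 − 30.9%) = 4.4224%.
Revolver drawn: weight = 740/3970 = 0.1864; after-tax cost = 6.4% × (1 − 30.9%) = 4.4224%.
WACC = 0.4144 × 16.8500% + 0.2123 × 3.4550% + 0.1869 × 4.4224% + 0.1864 × 4.4224% = 9.3665%.

9.37%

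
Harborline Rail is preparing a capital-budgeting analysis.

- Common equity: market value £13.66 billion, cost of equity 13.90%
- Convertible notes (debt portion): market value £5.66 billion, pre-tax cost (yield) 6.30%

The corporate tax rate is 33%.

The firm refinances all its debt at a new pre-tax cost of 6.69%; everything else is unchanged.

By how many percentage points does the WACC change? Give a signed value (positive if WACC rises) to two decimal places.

+0.08 pp

Current WACC:
Total capital V = 13.66 + 5.66 = 19.32.
Equity: weight = 13.66/19.32 = 0.7070; cost = 13.9%.
Convertible notes (debt portion): weight = 5.66/19.32 = 0.2930; after-tax cost = 6.3% × (1 − 33%) = 4.2210%.
WACC = 0.7070 × 13.9000% + 0.2930 × 4.2210% = 11.0644%.
After the change:
Total capital V = 13.66 + 5.66 = 19.32.
Equity: weight = 13.66/19.32 = 0.7070; cost = 13.9%.
Convertible notes (debt portion): weight = 5.66/19.32 = 0.2930; after-tax cost = 6.69% × (1 − 33%) = 4.4823%.
WACC = 0.7070 × 13.9000% + 0.2930 × 4.4823% = 11.1410%.
Change in WACC = 11.1410% − 11.0644% = 0.0766 pp.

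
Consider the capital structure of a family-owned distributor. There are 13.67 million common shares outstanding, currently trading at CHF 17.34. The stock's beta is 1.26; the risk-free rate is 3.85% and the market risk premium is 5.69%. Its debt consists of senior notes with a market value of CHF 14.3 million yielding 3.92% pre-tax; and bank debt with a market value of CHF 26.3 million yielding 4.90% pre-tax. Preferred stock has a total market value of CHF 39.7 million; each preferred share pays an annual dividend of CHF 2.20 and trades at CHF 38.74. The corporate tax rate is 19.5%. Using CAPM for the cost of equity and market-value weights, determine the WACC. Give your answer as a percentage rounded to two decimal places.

Cost of equity via CAPM: Re = 3.85% + 1.26 × 5.69% = 11.0194%.
Cost of preferred: Rp = 2.2 / 38.74 = 5.6789%.
Market value of equity E = 17.34 × 13.67m = 237.0378m.
Total capital V = 237.0378 + 39.7 + 14.3 + 26.3 = 317.3378.
Equity: weight = 237.0378/317.3378 = 0.7470; cost = 11.0194%.
Preferred: weight = 39.7/317.3378 = 0.1251; cost = 5.6789%.
Senior notes: weight = 14.3/317.3378 = 0.0451; after-tax cost = 3.92% × (1 − 19.5%) = 3.1556%.
Bank debt: weight = 26.3/317.3378 = 0.0829; after-tax cost = 4.9% × (1 − 19.5%) = 3.9445%.
WACC = 0.7470 × 11.0194% + 0.1251 × 5.6789% + 0.0451 × 3.1556% + 0.0829 × 3.9445% = 9.4106%.

9.41%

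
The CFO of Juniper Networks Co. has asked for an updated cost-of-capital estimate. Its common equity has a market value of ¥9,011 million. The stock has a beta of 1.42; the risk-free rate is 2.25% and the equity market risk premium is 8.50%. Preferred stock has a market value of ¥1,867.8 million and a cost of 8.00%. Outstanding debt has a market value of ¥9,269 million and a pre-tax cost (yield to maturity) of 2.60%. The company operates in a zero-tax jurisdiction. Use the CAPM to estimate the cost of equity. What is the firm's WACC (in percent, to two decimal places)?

8.34%

Cost of equity via CAPM: Re = 2.25% + 1.42 × 8.5% = 14.3200%.
Total capital V = 9011 + 1867.8 + 9269 = 20147.8.
Equity: weight = 9011/20147.8 = 0.4472; cost = 14.32%.
Preferred: weight = 1867.8/20147.8 = 0.0927; cost = 8%.
Debt: weight = 9269/20147.8 = 0.4601; after-tax cost = 2.6% × (1 − 0%) = 2.6000%.
WACC = 0.4472 × 14.3200% + 0.0927 × 8.0000% + 0.4601 × 2.6000% = 8.3423%.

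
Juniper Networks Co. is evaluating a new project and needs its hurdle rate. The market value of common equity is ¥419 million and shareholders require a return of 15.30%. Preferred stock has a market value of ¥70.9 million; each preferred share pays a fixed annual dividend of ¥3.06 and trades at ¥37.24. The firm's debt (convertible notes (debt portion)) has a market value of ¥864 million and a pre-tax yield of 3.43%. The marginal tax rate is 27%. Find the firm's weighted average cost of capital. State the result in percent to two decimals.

Cost of preferred: Rp = 3.06 / 37.24 = 8.2170%.
Total capital V = 419 + 70.9 + 864 = 1353.9.
Equity: weight = 419/1353.9 = 0.3095; cost = 15.3%.
Preferred: weight = 70.9/1353.9 = 0.0524; cost = 8.217%.
Convertible notes (debt portion): weight = 864/1353.9 = 0.6382; after-tax cost = 3.43% × (1 − 27%) = 2.5039%.
WACC = 0.3095 × 15.3000% + 0.0524 × 8.2170% + 0.6382 × 2.5039% = 6.7632%.

6.76%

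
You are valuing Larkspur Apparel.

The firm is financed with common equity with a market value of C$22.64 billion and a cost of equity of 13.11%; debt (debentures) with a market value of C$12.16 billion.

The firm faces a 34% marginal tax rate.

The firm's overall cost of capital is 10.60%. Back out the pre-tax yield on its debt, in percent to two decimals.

8.98%

Total capital V = 22.64 + 12.16 = 34.8.
Equity weight = 22.64/34.8 = 0.6506.
Debentures weight = 12.16/34.8 = 0.3494.
Equity contribution = 0.6506 × 13.11% = 8.5290%.
Remaining for debt = 10.6% − 8.5290% = 2.0710%.
Rd × (1 − 34%) × 0.3494 = 2.0710%  ⇒  Rd = 8.9800%.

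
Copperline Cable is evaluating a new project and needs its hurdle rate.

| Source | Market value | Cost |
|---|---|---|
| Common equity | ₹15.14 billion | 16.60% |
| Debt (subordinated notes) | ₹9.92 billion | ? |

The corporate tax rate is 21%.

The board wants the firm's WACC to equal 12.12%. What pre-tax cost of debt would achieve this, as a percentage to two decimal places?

6.69%

Total capital V = 15.14 + 9.92 = 25.06.
Equity weight = 15.14/25.06 = 0.6042.
Subordinated notes weight = 9.92/25.06 = 0.3958.
Equity contribution = 0.6042 × 16.6% = 10.0289%.
Remaining for debt = 12.12% − 10.0289% = 2.0911%.
Rd × (1 − 21%) × 0.3958 = 2.0911%  ⇒  Rd = 6.6868%.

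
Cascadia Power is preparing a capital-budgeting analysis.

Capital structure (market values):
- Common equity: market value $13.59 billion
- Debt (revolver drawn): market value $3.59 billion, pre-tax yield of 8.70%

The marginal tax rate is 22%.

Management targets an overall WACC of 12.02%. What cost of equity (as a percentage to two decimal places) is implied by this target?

13.40%

Total capital V = 13.59 + 3.59 = 17.18.
Equity weight = 13.59/17.18 = 0.7910.
Revolver drawn weight = 3.59/17.18 = 0.2090.
Debt contribution = 0.2090 × 8.7% × (1 − 22%) = 1.4180%.
Required equity contribution = 12.02% − 1.4180% = 10.6020%.
Re = 10.6020% / 0.7910 = 13.4026%.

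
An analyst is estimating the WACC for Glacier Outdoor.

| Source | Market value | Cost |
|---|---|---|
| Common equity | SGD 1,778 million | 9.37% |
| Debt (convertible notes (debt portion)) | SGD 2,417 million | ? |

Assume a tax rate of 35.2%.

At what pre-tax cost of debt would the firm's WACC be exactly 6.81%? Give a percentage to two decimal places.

Total capital V = 1778 + 2417 = 4195.
Equity weight = 1778/4195 = 0.4238.
Convertible notes (debt portion) weight = 2417/4195 = 0.5762.
Equity contribution = 0.4238 × 9.37% = 3.9714%.
Remaining for debt = 6.81% − 3.9714% = 2.8386%.
Rd × (1 − 35.2%) × 0.5762 = 2.8386%  ⇒  Rd = 7.6031%.

7.60%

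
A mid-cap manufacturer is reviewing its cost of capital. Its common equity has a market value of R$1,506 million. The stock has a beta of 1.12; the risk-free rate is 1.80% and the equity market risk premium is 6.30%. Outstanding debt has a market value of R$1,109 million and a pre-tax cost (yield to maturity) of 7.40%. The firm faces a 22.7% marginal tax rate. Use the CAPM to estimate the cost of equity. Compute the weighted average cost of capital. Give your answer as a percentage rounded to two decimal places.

7.53%

Cost of equity via CAPM: Re = 1.8% + 1.12 × 6.3% = 8.8560%.
Total capital V = 1506 + 1109 = 2615.
Equity: weight = 1506/2615 = 0.5759; cost = 8.856%.
Debt: weight = 1109/2615 = 0.4241; after-tax cost = 7.4% × (1 − 22.7%) = 5.7202%.
WACC = 0.5759 × 8.8560% + 0.4241 × 5.7202% = 7.5261%.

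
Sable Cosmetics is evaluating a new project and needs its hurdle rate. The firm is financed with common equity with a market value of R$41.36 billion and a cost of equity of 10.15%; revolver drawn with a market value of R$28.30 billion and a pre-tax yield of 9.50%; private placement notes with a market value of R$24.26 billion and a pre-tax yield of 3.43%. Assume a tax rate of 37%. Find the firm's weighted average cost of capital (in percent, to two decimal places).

6.83%

Total capital V = 41.36 + 28.3 + 24.26 = 93.92.
Equity: weight = 41.36/93.92 = 0.4404; cost = 10.15%.
Revolver drawn: weight = 28.3/93.92 = 0.3013; after-tax cost = 9.5% × (1 − 37%) = 5.9850%.
Private placement notes: weight = 24.26/93.92 = 0.2583; after-tax cost = 3.43% × (1 − 37%) = 2.1609%.
WACC = 0.4404 × 10.1500% + 0.3013 × 5.9850% + 0.2583 × 2.1609% = 6.8314%.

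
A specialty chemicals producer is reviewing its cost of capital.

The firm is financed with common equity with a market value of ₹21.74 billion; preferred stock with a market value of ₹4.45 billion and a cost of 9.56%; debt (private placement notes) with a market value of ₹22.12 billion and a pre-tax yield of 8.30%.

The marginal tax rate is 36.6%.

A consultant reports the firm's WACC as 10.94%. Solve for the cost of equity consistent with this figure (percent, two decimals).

17.00%

Total capital V = 21.74 + 4.45 + 22.12 = 48.31.
Equity weight = 21.74/48.31 = 0.4500.
Preferred weight = 4.45/48.31 = 0.0921.
Private placement notes weight = 22.12/48.31 = 0.4579.
Debt contribution = 0.4579 × 8.3% × (1 − 36.6%) = 2.4094%.
Preferred contribution = 0.0921 × 9.56% = 0.8806%.
Required equity contribution = 10.94% − 3.2900% = 7.6500%.
Re = 7.6500% / 0.4500 = 16.9995%.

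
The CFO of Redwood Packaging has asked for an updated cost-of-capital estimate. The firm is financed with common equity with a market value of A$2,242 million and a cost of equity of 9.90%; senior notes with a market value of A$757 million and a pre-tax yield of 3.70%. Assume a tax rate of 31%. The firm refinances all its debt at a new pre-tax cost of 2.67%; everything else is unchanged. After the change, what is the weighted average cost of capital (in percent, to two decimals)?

After the change:
Total capital V = 2242 + 757 = 2999.
Equity: weight = 2242/2999 = 0.7476; cost = 9.9%.
Senior notes: weight = 757/2999 = 0.2524; after-tax cost = 2.67% × (1 − 31%) = 1.8423%.
WACC = 0.7476 × 9.9000% + 0.2524 × 1.8423% = 7.8661%.

7.87%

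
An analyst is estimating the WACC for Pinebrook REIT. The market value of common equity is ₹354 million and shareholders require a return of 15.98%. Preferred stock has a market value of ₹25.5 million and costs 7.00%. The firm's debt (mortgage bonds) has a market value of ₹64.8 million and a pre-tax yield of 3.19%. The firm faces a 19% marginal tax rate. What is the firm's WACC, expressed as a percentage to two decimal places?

Total capital V = 354 + 25.5 + 64.8 = 444.3.
Equity: weight = 354/444.3 = 0.7968; cost = 15.98%.
Preferred: weight = 25.5/444.3 = 0.0574; cost = 7%.
Mortgage bonds: weight = 64.8/444.3 = 0.1458; after-tax cost = 3.19% × (1 − 19%) = 2.5839%.
WACC = 0.7968 × 15.9800% + 0.0574 × 7.0000% + 0.1458 × 2.5839% = 13.5108%.

13.51%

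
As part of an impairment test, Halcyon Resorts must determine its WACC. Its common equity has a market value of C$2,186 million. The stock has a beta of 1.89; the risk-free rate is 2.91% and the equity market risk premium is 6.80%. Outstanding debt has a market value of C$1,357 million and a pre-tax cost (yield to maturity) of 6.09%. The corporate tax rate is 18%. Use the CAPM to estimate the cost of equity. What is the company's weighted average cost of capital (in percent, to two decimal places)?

11.64%

Cost of equity via CAPM: Re = 2.91% + 1.89 × 6.8% = 15.7620%.
Total capital V = 2186 + 1357 = 3543.
Equity: weight = 2186/3543 = 0.6170; cost = 15.762%.
Debt: weight = 1357/3543 = 0.3830; after-tax cost = 6.09% × (1 − 18%) = 4.9938%.
WACC = 0.6170 × 15.7620% + 0.3830 × 4.9938% = 11.6377%.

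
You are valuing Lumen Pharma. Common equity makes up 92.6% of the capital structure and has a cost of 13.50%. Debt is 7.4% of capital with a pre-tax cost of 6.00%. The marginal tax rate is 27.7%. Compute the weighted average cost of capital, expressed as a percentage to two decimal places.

After-tax cost of debt = 6% × (1 − 27.7%) = 4.3380%.
WACC = 0.926 × 13.5000% + 0.074 × 4.3380% = 12.8220%.

12.82%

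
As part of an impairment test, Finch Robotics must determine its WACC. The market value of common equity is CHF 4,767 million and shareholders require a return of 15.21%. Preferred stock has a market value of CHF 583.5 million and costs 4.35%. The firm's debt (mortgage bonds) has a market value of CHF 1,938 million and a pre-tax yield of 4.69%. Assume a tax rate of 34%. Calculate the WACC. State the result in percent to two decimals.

11.12%

Total capital V = 4767 + 583.5 + 1938 = 7288.5.
Equity: weight = 4767/7288.5 = 0.6540; cost = 15.21%.
Preferred: weight = 583.5/7288.5 = 0.0801; cost = 4.35%.
Mortgage bonds: weight = 1938/7288.5 = 0.2659; after-tax cost = 4.69% × (1 − 34%) = 3.0954%.
WACC = 0.6540 × 15.2100% + 0.0801 × 4.3500% + 0.2659 × 3.0954% = 11.1193%.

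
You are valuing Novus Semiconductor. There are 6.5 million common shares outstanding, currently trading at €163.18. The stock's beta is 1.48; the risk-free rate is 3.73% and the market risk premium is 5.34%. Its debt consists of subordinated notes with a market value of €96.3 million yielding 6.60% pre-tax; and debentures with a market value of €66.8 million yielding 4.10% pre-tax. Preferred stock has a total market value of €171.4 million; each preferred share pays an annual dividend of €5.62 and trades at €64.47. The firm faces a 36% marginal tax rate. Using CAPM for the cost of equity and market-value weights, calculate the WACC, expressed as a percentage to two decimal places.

10.33%

Cost of equity via CAPM: Re = 3.73% + 1.48 × 5.34% = 11.6332%.
Cost of preferred: Rp = 5.62 / 64.47 = 8.7172%.
Market value of equity E = 163.18 × 6.5m = 1060.67m.
Total capital V = 1060.67 + 171.4 + 96.3 + 66.8 = 1395.17.
Equity: weight = 1060.67/1395.17 = 0.7602; cost = 11.6332%.
Preferred: weight = 171.4/1395.17 = 0.1229; cost = 8.7172%.
Subordinated notes: weight = 96.3/1395.17 = 0.0690; after-tax cost = 6.6% × (1 − 36%) = 4.2240%.
Debentures: weight = 66.8/1395.17 = 0.0479; after-tax cost = 4.1% × (1 − 36%) = 2.6240%.
WACC = 0.7602 × 11.6332% + 0.1229 × 8.7172% + 0.0690 × 4.2240% + 0.0479 × 2.6240% = 10.3322%.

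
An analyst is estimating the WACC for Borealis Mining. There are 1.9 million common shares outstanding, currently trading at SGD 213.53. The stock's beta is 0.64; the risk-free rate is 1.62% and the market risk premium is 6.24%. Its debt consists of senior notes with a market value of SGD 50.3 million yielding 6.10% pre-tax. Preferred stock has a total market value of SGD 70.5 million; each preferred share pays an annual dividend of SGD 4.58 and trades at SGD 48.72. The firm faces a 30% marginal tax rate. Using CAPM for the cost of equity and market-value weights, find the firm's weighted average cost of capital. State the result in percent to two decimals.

Cost of equity via CAPM: Re = 1.62% + 0.64 × 6.24% = 5.6136%.
Cost of preferred: Rp = 4.58 / 48.72 = 9.4007%.
Market value of equity E = 213.53 × 1.9m = 405.707m.
Total capital V = 405.707 + 70.5 + 50.3 = 526.507.
Equity: weight = 405.707/526.507 = 0.7706; cost = 5.6136%.
Preferred: weight = 70.5/526.507 = 0.1339; cost = 9.4007%.
Senior notes: weight = 50.3/526.507 = 0.0955; after-tax cost = 6.1% × (1 − 30%) = 4.2700%.
WACC = 0.7706 × 5.6136% + 0.1339 × 9.4007% + 0.0955 × 4.2700% = 5.9923%.

5.99%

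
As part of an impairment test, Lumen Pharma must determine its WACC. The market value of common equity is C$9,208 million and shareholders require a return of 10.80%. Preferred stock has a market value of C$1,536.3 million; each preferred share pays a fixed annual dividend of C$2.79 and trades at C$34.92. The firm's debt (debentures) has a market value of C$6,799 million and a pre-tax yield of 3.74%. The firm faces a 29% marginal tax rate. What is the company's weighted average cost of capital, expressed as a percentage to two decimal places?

7.40%

Cost of preferred: Rp = 2.79 / 34.92 = 7.9897%.
Total capital V = 9208 + 1536.3 + 6799 = 17543.3.
Equity: weight = 9208/17543.3 = 0.5249; cost = 10.8%.
Preferred: weight = 1536.3/17543.3 = 0.0876; cost = 7.9897%.
Debentures: weight = 6799/17543.3 = 0.3876; after-tax cost = 3.74% × (1 − 29%) = 2.6554%.
WACC = 0.5249 × 10.8000% + 0.0876 × 7.9897% + 0.3876 × 2.6554% = 7.3974%.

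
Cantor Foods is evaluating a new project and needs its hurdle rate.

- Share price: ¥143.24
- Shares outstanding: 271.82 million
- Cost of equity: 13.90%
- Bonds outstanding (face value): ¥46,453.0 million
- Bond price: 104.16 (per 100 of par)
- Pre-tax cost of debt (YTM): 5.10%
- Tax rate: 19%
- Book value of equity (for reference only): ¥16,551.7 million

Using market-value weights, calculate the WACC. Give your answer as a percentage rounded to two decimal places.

8.49%

Market value of equity E = 143.24 × 271.82m = 38935.4968m. Market value of debt D = 46453m × 104.16/100 = 48385.4448m.
Total capital V = 38935.4968 + 48385.4448 = 87320.9416.
Equity: weight = 38935.4968/87320.9416 = 0.4459; cost = 13.9%.
Bonds outstanding: weight = 48385.4448/87320.9416 = 0.5541; after-tax cost = 5.1% × (1 − 19%) = 4.1310%.
WACC = 0.4459 × 13.9000% + 0.5541 × 4.1310% = 8.4869%.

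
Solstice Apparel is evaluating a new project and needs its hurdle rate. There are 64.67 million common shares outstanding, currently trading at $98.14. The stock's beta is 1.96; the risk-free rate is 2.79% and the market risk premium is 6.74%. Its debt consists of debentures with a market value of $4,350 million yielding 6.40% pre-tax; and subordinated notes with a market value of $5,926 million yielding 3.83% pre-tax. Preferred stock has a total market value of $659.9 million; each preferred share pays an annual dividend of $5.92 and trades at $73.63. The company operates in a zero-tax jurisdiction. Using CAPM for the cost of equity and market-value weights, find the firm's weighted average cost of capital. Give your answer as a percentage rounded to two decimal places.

9.11%

Cost of equity via CAPM: Re = 2.79% + 1.96 × 6.74% = 16.0004%.
Cost of preferred: Rp = 5.92 / 73.63 = 8.0402%.
Market value of equity E = 98.14 × 64.67m = 6346.7138m.
Total capital V = 6346.7138 + 659.9 + 4350 + 5926 = 17282.6138.
Equity: weight = 6346.7138/17282.6138 = 0.3672; cost = 16.0004%.
Preferred: weight = 659.9/17282.6138 = 0.0382; cost = 8.0402%.
Debentures: weight = 4350/17282.6138 = 0.2517; after-tax cost = 6.4% × (1 − 0%) = 6.4000%.
Subordinated notes: weight = 5926/17282.6138 = 0.3429; after-tax cost = 3.83% × (1 − 0%) = 3.8300%.
WACC = 0.3672 × 16.0004% + 0.0382 × 8.0402% + 0.2517 × 6.4000% + 0.3429 × 3.8300% = 9.1070%.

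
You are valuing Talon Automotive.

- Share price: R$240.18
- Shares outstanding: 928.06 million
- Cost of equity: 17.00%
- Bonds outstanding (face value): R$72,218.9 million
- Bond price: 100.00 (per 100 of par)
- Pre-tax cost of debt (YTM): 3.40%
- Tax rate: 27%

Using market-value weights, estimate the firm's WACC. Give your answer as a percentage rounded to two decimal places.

Market value of equity E = 240.18 × 928.06m = 222901.4508m. Market value of debt D = 72218.9m × 100.0/100 = 72218.9m.
Total capital V = 222901.4508 + 72218.9 = 295120.3508.
Equity: weight = 222901.4508/295120.3508 = 0.7553; cost = 17%.
Bonds outstanding: weight = 72218.9/295120.3508 = 0.2447; after-tax cost = 3.4% × (1 − 27%) = 2.4820%.
WACC = 0.7553 × 17.0000% + 0.2447 × 2.4820% = 13.4473%.

13.45%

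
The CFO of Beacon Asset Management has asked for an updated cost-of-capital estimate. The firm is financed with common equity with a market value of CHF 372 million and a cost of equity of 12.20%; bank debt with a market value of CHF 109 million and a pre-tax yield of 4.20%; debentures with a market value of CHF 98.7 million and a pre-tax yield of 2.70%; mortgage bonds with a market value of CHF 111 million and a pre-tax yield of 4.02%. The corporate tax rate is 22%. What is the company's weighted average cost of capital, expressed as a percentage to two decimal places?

7.89%

Total capital V = 372 + 109 + 98.7 + 111 = 690.7.
Equity: weight = 372/690.7 = 0.5386; cost = 12.2%.
Bank debt: weight = 109/690.7 = 0.1578; after-tax cost = 4.2% × (1 − 22%) = 3.2760%.
Debentures: weight = 98.7/690.7 = 0.1429; after-tax cost = 2.7% × (1 − 22%) = 2.1060%.
Mortgage bonds: weight = 111/690.7 = 0.1607; after-tax cost = 4.02% × (1 − 22%) = 3.1356%.
WACC = 0.5386 × 12.2000% + 0.1578 × 3.2760% + 0.1429 × 2.1060% + 0.1607 × 3.1356% = 7.8926%.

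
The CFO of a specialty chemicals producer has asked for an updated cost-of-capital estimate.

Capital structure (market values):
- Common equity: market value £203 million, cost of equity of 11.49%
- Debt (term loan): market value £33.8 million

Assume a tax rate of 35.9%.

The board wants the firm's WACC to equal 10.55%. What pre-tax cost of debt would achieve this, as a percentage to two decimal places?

Total capital V = 203 + 33.8 = 236.8.
Equity weight = 203/236.8 = 0.8573.
Term loan weight = 33.8/236.8 = 0.1427.
Equity contribution = 0.8573 × 11.49% = 9.8500%.
Remaining for debt = 10.55% − 9.8500% = 0.7000%.
Rd × (1 − 35.9%) × 0.1427 = 0.7000%  ⇒  Rd = 7.6512%.

7.65%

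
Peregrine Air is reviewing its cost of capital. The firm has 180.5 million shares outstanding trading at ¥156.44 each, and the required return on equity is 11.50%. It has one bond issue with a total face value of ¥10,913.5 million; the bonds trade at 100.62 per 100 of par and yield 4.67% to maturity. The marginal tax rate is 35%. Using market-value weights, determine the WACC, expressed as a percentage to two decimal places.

9.13%

Market value of equity E = 156.44 × 180.5m = 28237.42m. Market value of debt D = 10913.5m × 100.62/100 = 10981.1637m.
Total capital V = 28237.42 + 10981.1637 = 39218.5837.
Equity: weight = 28237.42/39218.5837 = 0.7200; cost = 11.5%.
Bonds outstanding: weight = 10981.1637/39218.5837 = 0.2800; after-tax cost = 4.67% × (1 − 35%) = 3.0355%.
WACC = 0.7200 × 11.5000% + 0.2800 × 3.0355% = 9.1299%.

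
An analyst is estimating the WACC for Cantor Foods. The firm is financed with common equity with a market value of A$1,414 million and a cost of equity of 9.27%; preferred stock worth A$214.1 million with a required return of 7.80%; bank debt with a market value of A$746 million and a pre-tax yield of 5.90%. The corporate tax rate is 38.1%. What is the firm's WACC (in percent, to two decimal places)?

7.37%

Total capital V = 1414 + 214.1 + 746 = 2374.1.
Equity: weight = 1414/2374.1 = 0.5956; cost = 9.27%.
Preferred: weight = 214.1/2374.1 = 0.0902; cost = 7.8%.
Bank debt: weight = 746/2374.1 = 0.3142; after-tax cost = 5.9% × (1 − 38.1%) = 3.6521%.
WACC = 0.5956 × 9.2700% + 0.0902 × 7.8000% + 0.3142 × 3.6521% = 7.3722%.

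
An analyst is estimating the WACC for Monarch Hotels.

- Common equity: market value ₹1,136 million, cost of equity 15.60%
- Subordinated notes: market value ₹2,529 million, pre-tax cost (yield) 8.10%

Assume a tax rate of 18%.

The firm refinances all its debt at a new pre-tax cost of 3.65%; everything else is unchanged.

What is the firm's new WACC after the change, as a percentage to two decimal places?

6.90%

After the change:
Total capital V = 1136 + 2529 = 3665.
Equity: weight = 1136/3665 = 0.3100; cost = 15.6%.
Subordinated notes: weight = 2529/3665 = 0.6900; after-tax cost = 3.65% × (1 − 18%) = 2.9930%.
WACC = 0.3100 × 15.6000% + 0.6900 × 2.9930% = 6.9007%.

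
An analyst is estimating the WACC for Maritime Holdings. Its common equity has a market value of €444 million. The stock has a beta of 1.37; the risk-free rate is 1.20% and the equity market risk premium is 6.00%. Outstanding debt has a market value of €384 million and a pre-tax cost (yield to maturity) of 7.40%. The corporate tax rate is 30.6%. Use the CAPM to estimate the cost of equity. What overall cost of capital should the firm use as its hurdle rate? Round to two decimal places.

Cost of equity via CAPM: Re = 1.2% + 1.37 × 6.0% = 9.4200%.
Total capital V = 444 + 384 = 828.
Equity: weight = 444/828 = 0.5362; cost = 9.42%.
Debt: weight = 384/828 = 0.4638; after-tax cost = 7.4% × (1 − 30.6%) = 5.1356%.
WACC = 0.5362 × 9.4200% + 0.4638 × 5.1356% = 7.4330%.

7.43%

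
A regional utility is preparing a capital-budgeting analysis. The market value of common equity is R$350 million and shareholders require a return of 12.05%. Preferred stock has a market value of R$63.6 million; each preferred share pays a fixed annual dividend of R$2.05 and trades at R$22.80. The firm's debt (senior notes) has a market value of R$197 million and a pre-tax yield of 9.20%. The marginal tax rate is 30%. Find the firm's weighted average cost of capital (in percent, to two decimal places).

Cost of preferred: Rp = 2.05 / 22.8 = 8.9912%.
Total capital V = 350 + 63.6 + 197 = 610.6.
Equity: weight = 350/610.6 = 0.5732; cost = 12.05%.
Preferred: weight = 63.6/610.6 = 0.1042; cost = 8.9912%.
Senior notes: weight = 197/610.6 = 0.3226; after-tax cost = 9.2% × (1 − 30%) = 6.4400%.
WACC = 0.5732 × 12.0500% + 0.1042 × 8.9912% + 0.3226 × 6.4400% = 9.9214%.

9.92%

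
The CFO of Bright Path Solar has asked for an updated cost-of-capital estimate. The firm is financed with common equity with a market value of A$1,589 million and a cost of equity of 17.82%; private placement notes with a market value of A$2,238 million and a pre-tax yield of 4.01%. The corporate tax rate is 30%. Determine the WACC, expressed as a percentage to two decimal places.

9.04%

Total capital V = 1589 + 2238 = 3827.
Equity: weight = 1589/3827 = 0.4152; cost = 17.82%.
Private placement notes: weight = 2238/3827 = 0.5848; after-tax cost = 4.01% × (1 − 30%) = 2.8070%.
WACC = 0.4152 × 17.8200% + 0.5848 × 2.8070% = 9.0405%.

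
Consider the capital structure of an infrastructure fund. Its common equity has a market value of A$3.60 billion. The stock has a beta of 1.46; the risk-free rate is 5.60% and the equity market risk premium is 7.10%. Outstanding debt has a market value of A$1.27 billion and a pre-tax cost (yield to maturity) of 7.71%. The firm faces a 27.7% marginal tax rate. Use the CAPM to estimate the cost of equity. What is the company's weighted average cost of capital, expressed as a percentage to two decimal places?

Cost of equity via CAPM: Re = 5.6% + 1.46 × 7.1% = 15.9660%.
Total capital V = 3.6 + 1.27 = 4.87.
Equity: weight = 3.6/4.87 = 0.7392; cost = 15.966%.
Debt: weight = 1.27/4.87 = 0.2608; after-tax cost = 7.71% × (1 − 27.7%) = 5.5743%.
WACC = 0.7392 × 15.9660% + 0.2608 × 5.5743% = 13.2561%.

13.26%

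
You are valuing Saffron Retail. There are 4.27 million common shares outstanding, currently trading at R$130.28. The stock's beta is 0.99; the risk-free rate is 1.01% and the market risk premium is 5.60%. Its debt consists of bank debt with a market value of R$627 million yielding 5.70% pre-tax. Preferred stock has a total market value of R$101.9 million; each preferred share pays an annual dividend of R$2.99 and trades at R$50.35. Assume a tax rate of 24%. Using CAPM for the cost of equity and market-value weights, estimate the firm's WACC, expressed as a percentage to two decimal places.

5.42%

Cost of equity via CAPM: Re = 1.01% + 0.99 × 5.6% = 6.5540%.
Cost of preferred: Rp = 2.99 / 50.35 = 5.9384%.
Market value of equity E = 130.28 × 4.27m = 556.2956m.
Total capital V = 556.2956 + 101.9 + 627 = 1285.1956.
Equity: weight = 556.2956/1285.1956 = 0.4328; cost = 6.554%.
Preferred: weight = 101.9/1285.1956 = 0.0793; cost = 5.9384%.
Bank debt: weight = 627/1285.1956 = 0.4879; after-tax cost = 5.7% × (1 − 24%) = 4.3320%.
WACC = 0.4328 × 6.5540% + 0.0793 × 5.9384% + 0.4879 × 4.3320% = 5.4212%.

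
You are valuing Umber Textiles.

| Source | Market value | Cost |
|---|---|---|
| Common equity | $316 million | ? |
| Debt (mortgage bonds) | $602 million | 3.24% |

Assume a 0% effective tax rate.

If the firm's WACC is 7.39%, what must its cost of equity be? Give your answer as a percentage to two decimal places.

15.30%

Total capital V = 316 + 602 = 918.
Equity weight = 316/918 = 0.3442.
Mortgage bonds weight = 602/918 = 0.6558.
Debt contribution = 0.6558 × 3.24% × (1 − 0%) = 2.1247%.
Required equity contribution = 7.39% − 2.1247% = 5.2653%.
Re = 5.2653% / 0.3442 = 15.2960%.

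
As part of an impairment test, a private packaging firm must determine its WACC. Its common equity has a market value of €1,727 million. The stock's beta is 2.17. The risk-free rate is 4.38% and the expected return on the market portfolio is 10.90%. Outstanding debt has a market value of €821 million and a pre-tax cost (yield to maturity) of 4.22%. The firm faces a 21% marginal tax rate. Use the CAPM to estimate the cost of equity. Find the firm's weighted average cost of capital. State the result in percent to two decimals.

13.63%

Market risk premium = 10.9% − 4.38% = 6.52%.
Cost of equity via CAPM: Re = 4.38% + 2.17 × 6.52% = 18.5284%.
Total capital V = 1727 + 821 = 2548.
Equity: weight = 1727/2548 = 0.6778; cost = 18.5284%.
Debt: weight = 821/2548 = 0.3222; after-tax cost = 4.22% × (1 − 21%) = 3.3338%.
WACC = 0.6778 × 18.5284% + 0.3222 × 3.3338% = 13.6325%.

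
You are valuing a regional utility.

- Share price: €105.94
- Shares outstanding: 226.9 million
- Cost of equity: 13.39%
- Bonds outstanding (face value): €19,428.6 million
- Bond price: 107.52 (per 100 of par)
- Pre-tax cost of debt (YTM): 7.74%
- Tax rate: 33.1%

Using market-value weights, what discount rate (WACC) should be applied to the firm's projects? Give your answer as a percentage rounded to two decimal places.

9.57%

Market value of equity E = 105.94 × 226.9m = 24037.786m. Market value of debt D = 19428.6m × 107.52/100 = 20889.63072m.
Total capital V = 24037.786 + 20889.63072 = 44927.41672.
Equity: weight = 24037.786/44927.41672 = 0.5350; cost = 13.39%.
Bonds outstanding: weight = 20889.63072/44927.41672 = 0.4650; after-tax cost = 7.74% × (1 − 33.1%) = 5.1781%.
WACC = 0.5350 × 13.3900% + 0.4650 × 5.1781% = 9.5717%.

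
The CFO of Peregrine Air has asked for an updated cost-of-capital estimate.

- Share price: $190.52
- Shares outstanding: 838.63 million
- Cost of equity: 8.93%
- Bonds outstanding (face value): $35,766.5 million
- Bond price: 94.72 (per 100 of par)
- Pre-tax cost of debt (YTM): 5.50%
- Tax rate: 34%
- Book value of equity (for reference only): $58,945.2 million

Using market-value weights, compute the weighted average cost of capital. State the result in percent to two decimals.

Market value of equity E = 190.52 × 838.63m = 159775.7876m. Market value of debt D = 35766.5m × 94.72/100 = 33878.0288m.
Total capital V = 159775.7876 + 33878.0288 = 193653.8164.
Equity: weight = 159775.7876/193653.8164 = 0.8251; cost = 8.93%.
Bonds outstanding: weight = 33878.0288/193653.8164 = 0.1749; after-tax cost = 5.5% × (1 − 34%) = 3.6300%.
WACC = 0.8251 × 8.9300% + 0.1749 × 3.6300% = 8.0028%.

8.00%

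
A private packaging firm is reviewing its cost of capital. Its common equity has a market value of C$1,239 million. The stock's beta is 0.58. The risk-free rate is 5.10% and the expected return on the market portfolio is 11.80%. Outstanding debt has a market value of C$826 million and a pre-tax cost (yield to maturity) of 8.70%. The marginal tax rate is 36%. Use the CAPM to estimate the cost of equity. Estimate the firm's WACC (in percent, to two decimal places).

Market risk premium = 11.8% − 5.1% = 6.7%.
Cost of equity via CAPM: Re = 5.1% + 0.58 × 6.7% = 8.9860%.
Total capital V = 1239 + 826 = 2065.
Equity: weight = 1239/2065 = 0.6000; cost = 8.986%.
Debt: weight = 826/2065 = 0.4000; after-tax cost = 8.7% × (1 − 36%) = 5.5680%.
WACC = 0.6000 × 8.9860% + 0.4000 × 5.5680% = 7.6188%.

7.62%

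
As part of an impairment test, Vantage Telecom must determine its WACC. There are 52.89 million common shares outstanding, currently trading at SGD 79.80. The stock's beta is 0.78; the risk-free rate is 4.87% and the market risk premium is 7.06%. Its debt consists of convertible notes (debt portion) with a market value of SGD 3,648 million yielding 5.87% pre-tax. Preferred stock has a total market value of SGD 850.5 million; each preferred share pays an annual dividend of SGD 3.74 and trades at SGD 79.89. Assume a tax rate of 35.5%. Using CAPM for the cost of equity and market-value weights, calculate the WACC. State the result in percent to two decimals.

Cost of equity via CAPM: Re = 4.87% + 0.78 × 7.06% = 10.3768%.
Cost of preferred: Rp = 3.74 / 79.89 = 4.6814%.
Market value of equity E = 79.8 × 52.89m = 4220.622m.
Total capital V = 4220.622 + 850.5 + 3648 = 8719.122.
Equity: weight = 4220.622/8719.122 = 0.4841; cost = 10.3768%.
Preferred: weight = 850.5/8719.122 = 0.0975; cost = 4.6814%.
Convertible notes (debt portion): weight = 3648/8719.122 = 0.4184; after-tax cost = 5.87% × (1 − 35.5%) = 3.7862%.
WACC = 0.4841 × 10.3768% + 0.0975 × 4.6814% + 0.4184 × 3.7862% = 7.0638%.

7.06%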